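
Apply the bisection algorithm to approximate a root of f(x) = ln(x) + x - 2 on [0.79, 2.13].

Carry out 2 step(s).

f(x) = ln(x) + x - 2
Initial interval: [0.79, 2.13]

Iteration 1:
  c_1 = (0.790000 + 2.130000)/2 = 1.460000
  f(c_1) = f(1.460000) = -0.161564
  f(a) × f(c) ≥ 0, new interval: [1.460000, 2.130000]
Iteration 2:
  c_2 = (1.460000 + 2.130000)/2 = 1.795000
  f(c_2) = f(1.795000) = 0.380005
  f(a) × f(c) < 0, new interval: [1.460000, 1.795000]

After 2 iteration(s), the approximation is c_2 = 1.795000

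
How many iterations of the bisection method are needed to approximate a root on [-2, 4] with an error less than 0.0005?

We need (b-a)/2^n ≤ 0.0005
(4 - (-2))/2^n ≤ 0.0005
6/2^n ≤ 0.0005
2^n ≥ 12000
n ≥ log₂(12000) = 13.55
n ≥ 14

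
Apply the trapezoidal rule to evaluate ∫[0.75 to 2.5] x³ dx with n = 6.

f(x) = x³
a = 0.75, b = 2.5, n = 6
h = (b - a)/n = 0.291667

Trapezoidal rule: (h/2)[f(x₀) + 2f(x₁) + 2f(x₂) + ... + f(xₙ)]

x_0 = 0.7500, f(x_0) = 0.421875, coefficient = 1
x_1 = 1.0417, f(x_1) = 1.130281, coefficient = 2
x_2 = 1.3333, f(x_2) = 2.370370, coefficient = 2
x_3 = 1.6250, f(x_3) = 4.291016, coefficient = 2
x_4 = 1.9167, f(x_4) = 7.041088, coefficient = 2
x_5 = 2.2083, f(x_5) = 10.769459, coefficient = 2
x_6 = 2.5000, f(x_6) = 15.625000, coefficient = 1

I ≈ (0.291667/2) × 67.251302 = 9.807482
Exact value: 9.686523
Error: 0.120958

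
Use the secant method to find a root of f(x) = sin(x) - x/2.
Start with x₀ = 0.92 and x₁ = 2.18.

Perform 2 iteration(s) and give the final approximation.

f(x) = sin(x) - x/2
x₀ = 0.92, x₁ = 2.18

Secant formula: x_{n+1} = x_n - f(x_n)(x_n - x_{n-1})/(f(x_n) - f(x_{n-1}))

Iteration 1:
  f(0.920000) = 0.335602
  f(2.180000) = -0.269896
  x_2 = 2.180000 - (-0.269896)×(2.180000 - 0.920000)/(-0.269896 - 0.335602)
       = 1.618364
Iteration 2:
  f(2.180000) = -0.269896
  f(1.618364) = 0.189687
  x_3 = 1.618364 - 0.189687×(1.618364 - 2.180000)/(0.189687 - (-0.269896))
       = 1.850172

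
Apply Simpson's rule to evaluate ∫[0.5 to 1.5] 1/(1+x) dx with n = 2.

f(x) = 1/(1+x)
a = 0.5, b = 1.5, n = 2
h = (b - a)/n = 0.500000

Simpson's rule: (h/3)[f(x₀) + 4f(x₁) + 2f(x₂) + ... + f(xₙ)]

x_0 = 0.5000, f(x_0) = 0.666667, coefficient = 1
x_1 = 1.0000, f(x_1) = 0.500000, coefficient = 4
x_2 = 1.5000, f(x_2) = 0.400000, coefficient = 1

I ≈ (0.500000/3) × 3.066667 = 0.511111
Exact value: 0.510826
Error: 0.000285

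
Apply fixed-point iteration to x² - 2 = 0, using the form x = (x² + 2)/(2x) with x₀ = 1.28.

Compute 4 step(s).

Equation: x² - 2 = 0
Fixed-point form: x = (x² + 2)/(2x)
x₀ = 1.28

x_1 = g(1.280000) = 1.421250
x_2 = g(1.421250) = 1.414231
x_3 = g(1.414231) = 1.414214
x_4 = g(1.414214) = 1.414214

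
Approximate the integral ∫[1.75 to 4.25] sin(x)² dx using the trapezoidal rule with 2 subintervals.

f(x) = sin(x)²
a = 1.75, b = 4.25, n = 2
h = (b - a)/n = 1.250000

Trapezoidal rule: (h/2)[f(x₀) + 2f(x₁) + 2f(x₂) + ... + f(xₙ)]

x_0 = 1.7500, f(x_0) = 0.968228, coefficient = 1
x_1 = 3.0000, f(x_1) = 0.019915, coefficient = 2
x_2 = 4.2500, f(x_2) = 0.801006, coefficient = 1

I ≈ (1.250000/2) × 1.809064 = 1.130665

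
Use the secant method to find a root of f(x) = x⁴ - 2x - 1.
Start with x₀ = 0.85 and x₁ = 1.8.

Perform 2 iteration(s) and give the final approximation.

f(x) = x⁴ - 2x - 1
x₀ = 0.85, x₁ = 1.8

Secant formula: x_{n+1} = x_n - f(x_n)(x_n - x_{n-1})/(f(x_n) - f(x_{n-1}))

Iteration 1:
  f(0.850000) = -2.177994
  f(1.800000) = 5.897600
  x_2 = 1.800000 - 5.897600×(1.800000 - 0.850000)/(5.897600 - (-2.177994))
       = 1.106216
Iteration 2:
  f(1.800000) = 5.897600
  f(1.106216) = -1.714957
  x_3 = 1.106216 - (-1.714957)×(1.106216 - 1.800000)/(-1.714957 - 5.897600)
       = 1.262511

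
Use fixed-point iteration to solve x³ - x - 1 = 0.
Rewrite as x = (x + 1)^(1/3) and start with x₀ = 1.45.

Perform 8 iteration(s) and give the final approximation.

Equation: x³ - x - 1 = 0
Fixed-point form: x = (x + 1)^(1/3)
x₀ = 1.45

x_1 = g(1.450000) = 1.348100
x_2 = g(1.348100) = 1.329144
x_3 = g(1.329144) = 1.325558
x_4 = g(1.325558) = 1.324878
x_5 = g(1.324878) = 1.324748
x_6 = g(1.324748) = 1.324724
x_7 = g(1.324724) = 1.324719
x_8 = g(1.324719) = 1.324718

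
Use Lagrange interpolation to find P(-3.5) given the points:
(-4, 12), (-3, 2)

Lagrange interpolation formula:
P(x) = Σ yᵢ × Lᵢ(x)
where Lᵢ(x) = Π_{j≠i} (x - xⱼ)/(xᵢ - xⱼ)

L_0(-3.5) = (-3.5 - (-3))/(-4 - (-3)) = 0.500000
L_1(-3.5) = (-3.5 - (-4))/(-3 - (-4)) = 0.500000

P(-3.5) = 12×L_0(-3.5) + 2×L_1(-3.5)
P(-3.5) = 7.000000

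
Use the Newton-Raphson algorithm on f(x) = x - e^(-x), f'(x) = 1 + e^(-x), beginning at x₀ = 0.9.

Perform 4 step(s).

f(x) = x - e^(-x)
f'(x) = 1 + e^(-x)
x₀ = 0.9

Newton-Raphson formula: x_{n+1} = x_n - f(x_n)/f'(x_n)

Iteration 1:
  f(0.900000) = 0.493430
  f'(0.900000) = 1.406570
  x_1 = 0.900000 - 0.493430/1.406570 = 0.549196
Iteration 2:
  f(0.549196) = -0.028218
  f'(0.549196) = 1.577414
  x_2 = 0.549196 - (-0.028218)/1.577414 = 0.567085
Iteration 3:
  f(0.567085) = -0.000092
  f'(0.567085) = 1.567177
  x_3 = 0.567085 - (-0.000092)/1.567177 = 0.567143
Iteration 4:
  f(0.567143) = 0.000000
  f'(0.567143) = 1.567143
  x_4 = 0.567143 - 0.000000/1.567143 = 0.567143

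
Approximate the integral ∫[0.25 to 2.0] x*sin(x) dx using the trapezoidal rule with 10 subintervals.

f(x) = x*sin(x)
a = 0.25, b = 2.0, n = 10
h = (b - a)/n = 0.175000

Trapezoidal rule: (h/2)[f(x₀) + 2f(x₁) + 2f(x₂) + ... + f(xₙ)]

x_0 = 0.2500, f(x_0) = 0.061851, coefficient = 1
x_1 = 0.4250, f(x_1) = 0.175236, coefficient = 2
x_2 = 0.6000, f(x_2) = 0.338785, coefficient = 2
x_3 = 0.7750, f(x_3) = 0.542280, coefficient = 2
x_4 = 0.9500, f(x_4) = 0.772745, coefficient = 2
x_5 = 1.1250, f(x_5) = 1.015051, coefficient = 2
x_6 = 1.3000, f(x_6) = 1.252626, coefficient = 2
x_7 = 1.4750, f(x_7) = 1.468237, coefficient = 2
x_8 = 1.6500, f(x_8) = 1.644827, coefficient = 2
x_9 = 1.8250, f(x_9) = 1.766352, coefficient = 2
x_10 = 2.0000, f(x_10) = 1.818595, coefficient = 1

I ≈ (0.175000/2) × 19.832724 = 1.735363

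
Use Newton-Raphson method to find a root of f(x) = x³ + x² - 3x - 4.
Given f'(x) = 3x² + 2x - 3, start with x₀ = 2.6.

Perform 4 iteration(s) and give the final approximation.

f(x) = x³ + x² - 3x - 4
f'(x) = 3x² + 2x - 3
x₀ = 2.6

Newton-Raphson formula: x_{n+1} = x_n - f(x_n)/f'(x_n)

Iteration 1:
  f(2.600000) = 12.536000
  f'(2.600000) = 22.480000
  x_1 = 2.600000 - 12.536000/22.480000 = 2.042349
Iteration 2:
  f(2.042349) = 2.563164
  f'(2.042349) = 13.598263
  x_2 = 2.042349 - 2.563164/13.598263 = 1.853857
Iteration 3:
  f(1.853857) = 0.246522
  f'(1.853857) = 11.018068
  x_3 = 1.853857 - 0.246522/11.018068 = 1.831482
Iteration 4:
  f(1.831482) = 0.003274
  f'(1.831482) = 10.725949
  x_4 = 1.831482 - 0.003274/10.725949 = 1.831177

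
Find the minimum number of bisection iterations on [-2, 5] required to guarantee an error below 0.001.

We need (b-a)/2^n ≤ 0.001
(5 - (-2))/2^n ≤ 0.001
7/2^n ≤ 0.001
2^n ≥ 7000
n ≥ log₂(7000) = 12.77
n ≥ 13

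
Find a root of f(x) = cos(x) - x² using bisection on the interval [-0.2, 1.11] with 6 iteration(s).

f(x) = cos(x) - x²
Initial interval: [-0.2, 1.11]

Iteration 1:
  c_1 = (-0.200000 + 1.110000)/2 = 0.455000
  f(c_1) = f(0.455000) = 0.691236
  f(a) × f(c) ≥ 0, new interval: [0.455000, 1.110000]
Iteration 2:
  c_2 = (0.455000 + 1.110000)/2 = 0.782500
  f(c_2) = f(0.782500) = 0.096847
  f(a) × f(c) ≥ 0, new interval: [0.782500, 1.110000]
Iteration 3:
  c_3 = (0.782500 + 1.110000)/2 = 0.946250
  f(c_3) = f(0.946250) = -0.310660
  f(a) × f(c) < 0, new interval: [0.782500, 0.946250]
Iteration 4:
  c_4 = (0.782500 + 0.946250)/2 = 0.864375
  f(c_4) = f(0.864375) = -0.098028
  f(a) × f(c) < 0, new interval: [0.782500, 0.864375]
Iteration 5:
  c_5 = (0.782500 + 0.864375)/2 = 0.823438
  f(c_5) = f(0.823438) = 0.001655
  f(a) × f(c) ≥ 0, new interval: [0.823438, 0.864375]
Iteration 6:
  c_6 = (0.823438 + 0.864375)/2 = 0.843906
  f(c_6) = f(0.843906) = -0.047629
  f(a) × f(c) < 0, new interval: [0.823438, 0.843906]

After 6 iteration(s), the approximation is c_6 = 0.843906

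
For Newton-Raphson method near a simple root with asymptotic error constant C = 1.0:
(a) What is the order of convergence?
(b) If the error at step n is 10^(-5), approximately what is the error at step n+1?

(a) Newton-Raphson has quadratic (order 2) convergence near simple roots.
    This means |e_{n+1}| ≈ C|e_n|².

(b) With |e_n| = 10^(-5) and C = 1.0:
    |e_{n+1}| ≈ 1.0 × (10^(-5))² = 1.0 × 10^(-10)

(a) 2 (quadratic); (b) |e_{n+1}| ≈ 1.000e-10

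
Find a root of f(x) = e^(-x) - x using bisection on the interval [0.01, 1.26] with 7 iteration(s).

f(x) = e^(-x) - x
Initial interval: [0.01, 1.26]

Iteration 1:
  c_1 = (0.010000 + 1.260000)/2 = 0.635000
  f(c_1) = f(0.635000) = -0.105065
  f(a) × f(c) < 0, new interval: [0.010000, 0.635000]
Iteration 2:
  c_2 = (0.010000 + 0.635000)/2 = 0.322500
  f(c_2) = f(0.322500) = 0.401836
  f(a) × f(c) ≥ 0, new interval: [0.322500, 0.635000]
Iteration 3:
  c_3 = (0.322500 + 0.635000)/2 = 0.478750
  f(c_3) = f(0.478750) = 0.140807
  f(a) × f(c) ≥ 0, new interval: [0.478750, 0.635000]
Iteration 4:
  c_4 = (0.478750 + 0.635000)/2 = 0.556875
  f(c_4) = f(0.556875) = 0.016122
  f(a) × f(c) ≥ 0, new interval: [0.556875, 0.635000]
Iteration 5:
  c_5 = (0.556875 + 0.635000)/2 = 0.595938
  f(c_5) = f(0.595938) = -0.044892
  f(a) × f(c) < 0, new interval: [0.556875, 0.595938]
Iteration 6:
  c_6 = (0.556875 + 0.595938)/2 = 0.576406
  f(c_6) = f(0.576406) = -0.014492
  f(a) × f(c) < 0, new interval: [0.556875, 0.576406]
Iteration 7:
  c_7 = (0.556875 + 0.576406)/2 = 0.566641
  f(c_7) = f(0.566641) = 0.000788
  f(a) × f(c) ≥ 0, new interval: [0.566641, 0.576406]

After 7 iteration(s), the approximation is c_7 = 0.566641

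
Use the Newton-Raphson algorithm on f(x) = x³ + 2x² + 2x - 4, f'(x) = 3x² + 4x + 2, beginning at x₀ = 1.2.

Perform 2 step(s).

f(x) = x³ + 2x² + 2x - 4
f'(x) = 3x² + 4x + 2
x₀ = 1.2

Newton-Raphson formula: x_{n+1} = x_n - f(x_n)/f'(x_n)

Iteration 1:
  f(1.200000) = 3.008000
  f'(1.200000) = 11.120000
  x_1 = 1.200000 - 3.008000/11.120000 = 0.929496
Iteration 2:
  f(0.929496) = 0.389971
  f'(0.929496) = 8.309876
  x_2 = 0.929496 - 0.389971/8.309876 = 0.882568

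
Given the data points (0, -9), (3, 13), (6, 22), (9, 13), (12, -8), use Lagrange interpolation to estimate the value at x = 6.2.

Lagrange interpolation formula:
P(x) = Σ yᵢ × Lᵢ(x)
where Lᵢ(x) = Π_{j≠i} (x - xⱼ)/(xᵢ - xⱼ)

L_0(6.2) = (6.2 - 3)/(0 - 3) × (6.2 - 6)/(0 - 6) × (6.2 - 9)/(0 - 9) × (6.2 - 12)/(0 - 12) = 0.005347
L_1(6.2) = (6.2 - 0)/(3 - 0) × (6.2 - 6)/(3 - 6) × (6.2 - 9)/(3 - 9) × (6.2 - 12)/(3 - 12) = -0.041435
L_2(6.2) = (6.2 - 0)/(6 - 0) × (6.2 - 3)/(6 - 3) × (6.2 - 9)/(6 - 9) × (6.2 - 12)/(6 - 12) = 0.994449
L_3(6.2) = (6.2 - 0)/(9 - 0) × (6.2 - 3)/(9 - 3) × (6.2 - 6)/(9 - 6) × (6.2 - 12)/(9 - 12) = 0.047355
L_4(6.2) = (6.2 - 0)/(12 - 0) × (6.2 - 3)/(12 - 3) × (6.2 - 6)/(12 - 6) × (6.2 - 9)/(12 - 9) = -0.005715

P(6.2) = (-9)×L_0(6.2) + 13×L_1(6.2) + 22×L_2(6.2) + 13×L_3(6.2) + (-8)×L_4(6.2)
P(6.2) = 21.952441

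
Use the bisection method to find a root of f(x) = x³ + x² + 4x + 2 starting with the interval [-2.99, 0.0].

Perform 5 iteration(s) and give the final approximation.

f(x) = x³ + x² + 4x + 2
Initial interval: [-2.99, 0.0]

Iteration 1:
  c_1 = (-2.990000 + 0.000000)/2 = -1.495000
  f(c_1) = f(-1.495000) = -5.086337
  f(a) × f(c) ≥ 0, new interval: [-1.495000, 0.000000]
Iteration 2:
  c_2 = (-1.495000 + 0.000000)/2 = -0.747500
  f(c_2) = f(-0.747500) = -0.848914
  f(a) × f(c) ≥ 0, new interval: [-0.747500, 0.000000]
Iteration 3:
  c_3 = (-0.747500 + 0.000000)/2 = -0.373750
  f(c_3) = f(-0.373750) = 0.592480
  f(a) × f(c) < 0, new interval: [-0.747500, -0.373750]
Iteration 4:
  c_4 = (-0.747500 + (-0.373750))/2 = -0.560625
  f(c_4) = f(-0.560625) = -0.104404
  f(a) × f(c) ≥ 0, new interval: [-0.560625, -0.373750]
Iteration 5:
  c_5 = (-0.560625 + (-0.373750))/2 = -0.467188
  f(c_5) = f(-0.467188) = 0.247544
  f(a) × f(c) < 0, new interval: [-0.560625, -0.467188]

After 5 iteration(s), the approximation is c_5 = -0.467188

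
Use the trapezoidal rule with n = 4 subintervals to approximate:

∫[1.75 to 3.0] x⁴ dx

f(x) = x⁴
a = 1.75, b = 3.0, n = 4
h = (b - a)/n = 0.312500

Trapezoidal rule: (h/2)[f(x₀) + 2f(x₁) + 2f(x₂) + ... + f(xₙ)]

x_0 = 1.7500, f(x_0) = 9.378906, coefficient = 1
x_1 = 2.0625, f(x_1) = 18.095718, coefficient = 2
x_2 = 2.3750, f(x_2) = 31.816650, coefficient = 2
x_3 = 2.6875, f(x_3) = 52.166763, coefficient = 2
x_4 = 3.0000, f(x_4) = 81.000000, coefficient = 1

I ≈ (0.312500/2) × 294.537170 = 46.021433
Exact value: 45.317383
Error: 0.704050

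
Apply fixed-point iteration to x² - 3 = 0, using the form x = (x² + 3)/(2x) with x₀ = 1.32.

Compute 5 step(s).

Equation: x² - 3 = 0
Fixed-point form: x = (x² + 3)/(2x)
x₀ = 1.32

x_1 = g(1.320000) = 1.796364
x_2 = g(1.796364) = 1.733202
x_3 = g(1.733202) = 1.732051
x_4 = g(1.732051) = 1.732051
x_5 = g(1.732051) = 1.732051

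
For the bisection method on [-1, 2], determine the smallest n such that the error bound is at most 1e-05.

We need (b-a)/2^n ≤ 1e-05
(2 - (-1))/2^n ≤ 1e-05
3/2^n ≤ 1e-05
2^n ≥ 300000
n ≥ log₂(300000) = 18.19
n ≥ 19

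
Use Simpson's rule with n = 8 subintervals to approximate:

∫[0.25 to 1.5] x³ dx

f(x) = x³
a = 0.25, b = 1.5, n = 8
h = (b - a)/n = 0.156250

Simpson's rule: (h/3)[f(x₀) + 4f(x₁) + 2f(x₂) + ... + f(xₙ)]

x_0 = 0.2500, f(x_0) = 0.015625, coefficient = 1
x_1 = 0.4062, f(x_1) = 0.067047, coefficient = 4
x_2 = 0.5625, f(x_2) = 0.177979, coefficient = 2
x_3 = 0.7188, f(x_3) = 0.371307, coefficient = 4
x_4 = 0.8750, f(x_4) = 0.669922, coefficient = 2
x_5 = 1.0312, f(x_5) = 1.096710, coefficient = 4
x_6 = 1.1875, f(x_6) = 1.674561, coefficient = 2
x_7 = 1.3438, f(x_7) = 2.426361, coefficient = 4
x_8 = 1.5000, f(x_8) = 3.375000, coefficient = 1

I ≈ (0.156250/3) × 24.281250 = 1.264648
Exact value: 1.264648
Error: 0.000000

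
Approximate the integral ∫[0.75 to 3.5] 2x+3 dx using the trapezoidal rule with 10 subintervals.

f(x) = 2x+3
a = 0.75, b = 3.5, n = 10
h = (b - a)/n = 0.275000

Trapezoidal rule: (h/2)[f(x₀) + 2f(x₁) + 2f(x₂) + ... + f(xₙ)]

x_0 = 0.7500, f(x_0) = 4.500000, coefficient = 1
x_1 = 1.0250, f(x_1) = 5.050000, coefficient = 2
x_2 = 1.3000, f(x_2) = 5.600000, coefficient = 2
x_3 = 1.5750, f(x_3) = 6.150000, coefficient = 2
x_4 = 1.8500, f(x_4) = 6.700000, coefficient = 2
x_5 = 2.1250, f(x_5) = 7.250000, coefficient = 2
x_6 = 2.4000, f(x_6) = 7.800000, coefficient = 2
x_7 = 2.6750, f(x_7) = 8.350000, coefficient = 2
x_8 = 2.9500, f(x_8) = 8.900000, coefficient = 2
x_9 = 3.2250, f(x_9) = 9.450000, coefficient = 2
x_10 = 3.5000, f(x_10) = 10.000000, coefficient = 1

I ≈ (0.275000/2) × 145.000000 = 19.937500
Exact value: 19.937500
Error: 0.000000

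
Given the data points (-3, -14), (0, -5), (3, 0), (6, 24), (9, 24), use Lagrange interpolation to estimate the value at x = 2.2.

Lagrange interpolation formula:
P(x) = Σ yᵢ × Lᵢ(x)
where Lᵢ(x) = Π_{j≠i} (x - xⱼ)/(xᵢ - xⱼ)

L_0(2.2) = (2.2 - 0)/(-3 - 0) × (2.2 - 3)/(-3 - 3) × (2.2 - 6)/(-3 - 6) × (2.2 - 9)/(-3 - 9) = -0.023394
L_1(2.2) = (2.2 - (-3))/(0 - (-3)) × (2.2 - 3)/(0 - 3) × (2.2 - 6)/(0 - 6) × (2.2 - 9)/(0 - 9) = 0.221182
L_2(2.2) = (2.2 - (-3))/(3 - (-3)) × (2.2 - 0)/(3 - 0) × (2.2 - 6)/(3 - 6) × (2.2 - 9)/(3 - 9) = 0.912375
L_3(2.2) = (2.2 - (-3))/(6 - (-3)) × (2.2 - 0)/(6 - 0) × (2.2 - 3)/(6 - 3) × (2.2 - 9)/(6 - 9) = -0.128053
L_4(2.2) = (2.2 - (-3))/(9 - (-3)) × (2.2 - 0)/(9 - 0) × (2.2 - 3)/(9 - 3) × (2.2 - 6)/(9 - 6) = 0.017890

P(2.2) = (-14)×L_0(2.2) + (-5)×L_1(2.2) + 0×L_2(2.2) + 24×L_3(2.2) + 24×L_4(2.2)
P(2.2) = -3.422301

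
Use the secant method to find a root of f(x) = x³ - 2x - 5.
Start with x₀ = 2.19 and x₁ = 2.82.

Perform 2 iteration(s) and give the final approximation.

f(x) = x³ - 2x - 5
x₀ = 2.19, x₁ = 2.82

Secant formula: x_{n+1} = x_n - f(x_n)(x_n - x_{n-1})/(f(x_n) - f(x_{n-1}))

Iteration 1:
  f(2.190000) = 1.123459
  f(2.820000) = 11.785768
  x_2 = 2.820000 - 11.785768×(2.820000 - 2.190000)/(11.785768 - 1.123459)
       = 2.123619
Iteration 2:
  f(2.820000) = 11.785768
  f(2.123619) = 0.329764
  x_3 = 2.123619 - 0.329764×(2.123619 - 2.820000)/(0.329764 - 11.785768)
       = 2.103573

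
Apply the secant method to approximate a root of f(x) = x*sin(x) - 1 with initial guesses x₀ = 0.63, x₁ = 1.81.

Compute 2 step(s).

f(x) = x*sin(x) - 1
x₀ = 0.63, x₁ = 1.81

Secant formula: x_{n+1} = x_n - f(x_n)(x_n - x_{n-1})/(f(x_n) - f(x_{n-1}))

Iteration 1:
  f(0.630000) = -0.628839
  f(1.810000) = 0.758464
  x_2 = 1.810000 - 0.758464×(1.810000 - 0.630000)/(0.758464 - (-0.628839))
       = 1.164872
Iteration 2:
  f(1.810000) = 0.758464
  f(1.164872) = 0.070212
  x_3 = 1.164872 - 0.070212×(1.164872 - 1.810000)/(0.070212 - 0.758464)
       = 1.099059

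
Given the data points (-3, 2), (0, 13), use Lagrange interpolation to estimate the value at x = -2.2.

Lagrange interpolation formula:
P(x) = Σ yᵢ × Lᵢ(x)
where Lᵢ(x) = Π_{j≠i} (x - xⱼ)/(xᵢ - xⱼ)

L_0(-2.2) = (-2.2 - 0)/(-3 - 0) = 0.733333
L_1(-2.2) = (-2.2 - (-3))/(0 - (-3)) = 0.266667

P(-2.2) = 2×L_0(-2.2) + 13×L_1(-2.2)
P(-2.2) = 4.933333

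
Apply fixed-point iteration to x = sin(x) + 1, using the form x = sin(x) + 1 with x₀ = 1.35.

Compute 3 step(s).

Equation: x = sin(x) + 1
Fixed-point form: x = sin(x) + 1
x₀ = 1.35

x_1 = g(1.350000) = 1.975723
x_2 = g(1.975723) = 1.919131
x_3 = g(1.919131) = 1.939942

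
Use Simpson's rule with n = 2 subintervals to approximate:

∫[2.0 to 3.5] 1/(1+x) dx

f(x) = 1/(1+x)
a = 2.0, b = 3.5, n = 2
h = (b - a)/n = 0.750000

Simpson's rule: (h/3)[f(x₀) + 4f(x₁) + 2f(x₂) + ... + f(xₙ)]

x_0 = 2.0000, f(x_0) = 0.333333, coefficient = 1
x_1 = 2.7500, f(x_1) = 0.266667, coefficient = 4
x_2 = 3.5000, f(x_2) = 0.222222, coefficient = 1

I ≈ (0.750000/3) × 1.622222 = 0.405556
Exact value: 0.405465
Error: 0.000090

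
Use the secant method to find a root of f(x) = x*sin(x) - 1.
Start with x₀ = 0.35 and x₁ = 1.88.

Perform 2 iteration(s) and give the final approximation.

f(x) = x*sin(x) - 1
x₀ = 0.35, x₁ = 1.88

Secant formula: x_{n+1} = x_n - f(x_n)(x_n - x_{n-1})/(f(x_n) - f(x_{n-1}))

Iteration 1:
  f(0.350000) = -0.879986
  f(1.880000) = 0.790843
  x_2 = 1.880000 - 0.790843×(1.880000 - 0.350000)/(0.790843 - (-0.879986))
       = 1.155814
Iteration 2:
  f(1.880000) = 0.790843
  f(1.155814) = 0.057713
  x_3 = 1.155814 - 0.057713×(1.155814 - 1.880000)/(0.057713 - 0.790843)
       = 1.098805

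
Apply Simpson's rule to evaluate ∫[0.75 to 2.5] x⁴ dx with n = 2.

f(x) = x⁴
a = 0.75, b = 2.5, n = 2
h = (b - a)/n = 0.875000

Simpson's rule: (h/3)[f(x₀) + 4f(x₁) + 2f(x₂) + ... + f(xₙ)]

x_0 = 0.7500, f(x_0) = 0.316406, coefficient = 1
x_1 = 1.6250, f(x_1) = 6.972900, coefficient = 4
x_2 = 2.5000, f(x_2) = 39.062500, coefficient = 1

I ≈ (0.875000/3) × 67.270508 = 19.620565
Exact value: 19.483789
Error: 0.136776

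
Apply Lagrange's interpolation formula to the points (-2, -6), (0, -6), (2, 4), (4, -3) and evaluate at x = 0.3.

Lagrange interpolation formula:
P(x) = Σ yᵢ × Lᵢ(x)
where Lᵢ(x) = Π_{j≠i} (x - xⱼ)/(xᵢ - xⱼ)

L_0(0.3) = (0.3 - 0)/(-2 - 0) × (0.3 - 2)/(-2 - 2) × (0.3 - 4)/(-2 - 4) = -0.039313
L_1(0.3) = (0.3 - (-2))/(0 - (-2)) × (0.3 - 2)/(0 - 2) × (0.3 - 4)/(0 - 4) = 0.904187
L_2(0.3) = (0.3 - (-2))/(2 - (-2)) × (0.3 - 0)/(2 - 0) × (0.3 - 4)/(2 - 4) = 0.159562
L_3(0.3) = (0.3 - (-2))/(4 - (-2)) × (0.3 - 0)/(4 - 0) × (0.3 - 2)/(4 - 2) = -0.024437

P(0.3) = (-6)×L_0(0.3) + (-6)×L_1(0.3) + 4×L_2(0.3) + (-3)×L_3(0.3)
P(0.3) = -4.477687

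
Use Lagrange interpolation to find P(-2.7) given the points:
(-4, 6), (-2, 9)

Lagrange interpolation formula:
P(x) = Σ yᵢ × Lᵢ(x)
where Lᵢ(x) = Π_{j≠i} (x - xⱼ)/(xᵢ - xⱼ)

L_0(-2.7) = (-2.7 - (-2))/(-4 - (-2)) = 0.350000
L_1(-2.7) = (-2.7 - (-4))/(-2 - (-4)) = 0.650000

P(-2.7) = 6×L_0(-2.7) + 9×L_1(-2.7)
P(-2.7) = 7.950000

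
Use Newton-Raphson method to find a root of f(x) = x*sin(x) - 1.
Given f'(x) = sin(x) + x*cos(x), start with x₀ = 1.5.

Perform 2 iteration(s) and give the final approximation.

f(x) = x*sin(x) - 1
f'(x) = sin(x) + x*cos(x)
x₀ = 1.5

Newton-Raphson formula: x_{n+1} = x_n - f(x_n)/f'(x_n)

Iteration 1:
  f(1.500000) = 0.496242
  f'(1.500000) = 1.103601
  x_1 = 1.500000 - 0.496242/1.103601 = 1.050342
Iteration 2:
  f(1.050342) = -0.088730
  f'(1.050342) = 1.389902
  x_2 = 1.050342 - (-0.088730)/1.389902 = 1.114181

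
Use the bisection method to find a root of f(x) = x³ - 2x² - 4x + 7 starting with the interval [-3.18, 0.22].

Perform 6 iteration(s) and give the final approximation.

f(x) = x³ - 2x² - 4x + 7
Initial interval: [-3.18, 0.22]

Iteration 1:
  c_1 = (-3.180000 + 0.220000)/2 = -1.480000
  f(c_1) = f(-1.480000) = 5.297408
  f(a) × f(c) < 0, new interval: [-3.180000, -1.480000]
Iteration 2:
  c_2 = (-3.180000 + (-1.480000))/2 = -2.330000
  f(c_2) = f(-2.330000) = -7.187137
  f(a) × f(c) ≥ 0, new interval: [-2.330000, -1.480000]
Iteration 3:
  c_3 = (-2.330000 + (-1.480000))/2 = -1.905000
  f(c_3) = f(-1.905000) = 0.448657
  f(a) × f(c) < 0, new interval: [-2.330000, -1.905000]
Iteration 4:
  c_4 = (-2.330000 + (-1.905000))/2 = -2.117500
  f(c_4) = f(-2.117500) = -2.992072
  f(a) × f(c) ≥ 0, new interval: [-2.117500, -1.905000]
Iteration 5:
  c_5 = (-2.117500 + (-1.905000))/2 = -2.011250
  f(c_5) = f(-2.011250) = -1.181014
  f(a) × f(c) ≥ 0, new interval: [-2.011250, -1.905000]
Iteration 6:
  c_6 = (-2.011250 + (-1.905000))/2 = -1.958125
  f(c_6) = f(-1.958125) = -0.343955
  f(a) × f(c) ≥ 0, new interval: [-1.958125, -1.905000]

After 6 iteration(s), the approximation is c_6 = -1.958125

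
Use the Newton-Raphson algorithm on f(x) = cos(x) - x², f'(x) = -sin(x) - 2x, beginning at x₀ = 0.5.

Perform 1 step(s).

f(x) = cos(x) - x²
f'(x) = -sin(x) - 2x
x₀ = 0.5

Newton-Raphson formula: x_{n+1} = x_n - f(x_n)/f'(x_n)

Iteration 1:
  f(0.500000) = 0.627583
  f'(0.500000) = -1.479426
  x_1 = 0.500000 - 0.627583/(-1.479426) = 0.924207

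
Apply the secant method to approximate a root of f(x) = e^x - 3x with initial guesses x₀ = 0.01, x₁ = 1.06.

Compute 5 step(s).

f(x) = e^x - 3x
x₀ = 0.01, x₁ = 1.06

Secant formula: x_{n+1} = x_n - f(x_n)(x_n - x_{n-1})/(f(x_n) - f(x_{n-1}))

Iteration 1:
  f(0.010000) = 0.980050
  f(1.060000) = -0.293629
  x_2 = 1.060000 - (-0.293629)×(1.060000 - 0.010000)/(-0.293629 - 0.980050)
       = 0.817937
Iteration 2:
  f(1.060000) = -0.293629
  f(0.817937) = -0.187990
  x_3 = 0.817937 - (-0.187990)×(0.817937 - 1.060000)/(-0.187990 - (-0.293629))
       = 0.387171
Iteration 3:
  f(0.817937) = -0.187990
  f(0.387171) = 0.311295
  x_4 = 0.387171 - 0.311295×(0.387171 - 0.817937)/(0.311295 - (-0.187990))
       = 0.655746
Iteration 4:
  f(0.387171) = 0.311295
  f(0.655746) = -0.040658
  x_5 = 0.655746 - (-0.040658)×(0.655746 - 0.387171)/(-0.040658 - 0.311295)
       = 0.624719
Iteration 5:
  f(0.655746) = -0.040658
  f(0.624719) = -0.006436
  x_6 = 0.624719 - (-0.006436)×(0.624719 - 0.655746)/(-0.006436 - (-0.040658))
       = 0.618884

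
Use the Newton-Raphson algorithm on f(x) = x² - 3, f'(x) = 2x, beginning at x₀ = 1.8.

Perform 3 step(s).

f(x) = x² - 3
f'(x) = 2x
x₀ = 1.8

Newton-Raphson formula: x_{n+1} = x_n - f(x_n)/f'(x_n)

Iteration 1:
  f(1.800000) = 0.240000
  f'(1.800000) = 3.600000
  x_1 = 1.800000 - 0.240000/3.600000 = 1.733333
Iteration 2:
  f(1.733333) = 0.004444
  f'(1.733333) = 3.466667
  x_2 = 1.733333 - 0.004444/3.466667 = 1.732051
Iteration 3:
  f(1.732051) = 0.000002
  f'(1.732051) = 3.464103
  x_3 = 1.732051 - 0.000002/3.464103 = 1.732051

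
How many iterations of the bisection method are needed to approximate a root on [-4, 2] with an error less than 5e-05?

We need (b-a)/2^n ≤ 5e-05
(2 - (-4))/2^n ≤ 5e-05
6/2^n ≤ 5e-05
2^n ≥ 120000
n ≥ log₂(120000) = 16.87
n ≥ 17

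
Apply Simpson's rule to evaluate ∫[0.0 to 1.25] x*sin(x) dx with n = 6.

f(x) = x*sin(x)
a = 0.0, b = 1.25, n = 6
h = (b - a)/n = 0.208333

Simpson's rule: (h/3)[f(x₀) + 4f(x₁) + 2f(x₂) + ... + f(xₙ)]

x_0 = 0.0000, f(x_0) = 0.000000, coefficient = 1
x_1 = 0.2083, f(x_1) = 0.043089, coefficient = 4
x_2 = 0.4167, f(x_2) = 0.168631, coefficient = 2
x_3 = 0.6250, f(x_3) = 0.365686, coefficient = 4
x_4 = 0.8333, f(x_4) = 0.616814, coefficient = 2
x_5 = 1.0417, f(x_5) = 0.899215, coefficient = 4
x_6 = 1.2500, f(x_6) = 1.186231, coefficient = 1

I ≈ (0.208333/3) × 7.989084 = 0.554797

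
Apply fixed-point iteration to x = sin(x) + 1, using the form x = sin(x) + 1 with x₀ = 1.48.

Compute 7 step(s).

Equation: x = sin(x) + 1
Fixed-point form: x = sin(x) + 1
x₀ = 1.48

x_1 = g(1.480000) = 1.995881
x_2 = g(1.995881) = 1.911004
x_3 = g(1.911004) = 1.942685
x_4 = g(1.942685) = 1.931643
x_5 = g(1.931643) = 1.935598
x_6 = g(1.935598) = 1.934194
x_7 = g(1.934194) = 1.934694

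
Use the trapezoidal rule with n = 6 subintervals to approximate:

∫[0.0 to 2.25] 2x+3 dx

f(x) = 2x+3
a = 0.0, b = 2.25, n = 6
h = (b - a)/n = 0.375000

Trapezoidal rule: (h/2)[f(x₀) + 2f(x₁) + 2f(x₂) + ... + f(xₙ)]

x_0 = 0.0000, f(x_0) = 3.000000, coefficient = 1
x_1 = 0.3750, f(x_1) = 3.750000, coefficient = 2
x_2 = 0.7500, f(x_2) = 4.500000, coefficient = 2
x_3 = 1.1250, f(x_3) = 5.250000, coefficient = 2
x_4 = 1.5000, f(x_4) = 6.000000, coefficient = 2
x_5 = 1.8750, f(x_5) = 6.750000, coefficient = 2
x_6 = 2.2500, f(x_6) = 7.500000, coefficient = 1

I ≈ (0.375000/2) × 63.000000 = 11.812500
Exact value: 11.812500
Error: 0.000000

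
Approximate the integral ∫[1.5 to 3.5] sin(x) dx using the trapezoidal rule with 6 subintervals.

f(x) = sin(x)
a = 1.5, b = 3.5, n = 6
h = (b - a)/n = 0.333333

Trapezoidal rule: (h/2)[f(x₀) + 2f(x₁) + 2f(x₂) + ... + f(xₙ)]

x_0 = 1.5000, f(x_0) = 0.997495, coefficient = 1
x_1 = 1.8333, f(x_1) = 0.965735, coefficient = 2
x_2 = 2.1667, f(x_2) = 0.827660, coefficient = 2
x_3 = 2.5000, f(x_3) = 0.598472, coefficient = 2
x_4 = 2.8333, f(x_4) = 0.303400, coefficient = 2
x_5 = 3.1667, f(x_5) = -0.025071, coefficient = 2
x_6 = 3.5000, f(x_6) = -0.350783, coefficient = 1

I ≈ (0.333333/2) × 5.987104 = 0.997851
Exact value: 1.007194
Error: 0.009343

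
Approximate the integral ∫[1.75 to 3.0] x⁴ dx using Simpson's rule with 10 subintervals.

f(x) = x⁴
a = 1.75, b = 3.0, n = 10
h = (b - a)/n = 0.125000

Simpson's rule: (h/3)[f(x₀) + 4f(x₁) + 2f(x₂) + ... + f(xₙ)]

x_0 = 1.7500, f(x_0) = 9.378906, coefficient = 1
x_1 = 1.8750, f(x_1) = 12.359619, coefficient = 4
x_2 = 2.0000, f(x_2) = 16.000000, coefficient = 2
x_3 = 2.1250, f(x_3) = 20.390869, coefficient = 4
x_4 = 2.2500, f(x_4) = 25.628906, coefficient = 2
x_5 = 2.3750, f(x_5) = 31.816650, coefficient = 4
x_6 = 2.5000, f(x_6) = 39.062500, coefficient = 2
x_7 = 2.6250, f(x_7) = 47.480713, coefficient = 4
x_8 = 2.7500, f(x_8) = 57.191406, coefficient = 2
x_9 = 2.8750, f(x_9) = 68.320557, coefficient = 4
x_10 = 3.0000, f(x_10) = 81.000000, coefficient = 1

I ≈ (0.125000/3) × 1087.618164 = 45.317424
Exact value: 45.317383
Error: 0.000041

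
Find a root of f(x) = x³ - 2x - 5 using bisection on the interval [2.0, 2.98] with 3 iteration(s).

f(x) = x³ - 2x - 5
Initial interval: [2.0, 2.98]

Iteration 1:
  c_1 = (2.000000 + 2.980000)/2 = 2.490000
  f(c_1) = f(2.490000) = 5.458249
  f(a) × f(c) < 0, new interval: [2.000000, 2.490000]
Iteration 2:
  c_2 = (2.000000 + 2.490000)/2 = 2.245000
  f(c_2) = f(2.245000) = 1.824856
  f(a) × f(c) < 0, new interval: [2.000000, 2.245000]
Iteration 3:
  c_3 = (2.000000 + 2.245000)/2 = 2.122500
  f(c_3) = f(2.122500) = 0.316876
  f(a) × f(c) < 0, new interval: [2.000000, 2.122500]

After 3 iteration(s), the approximation is c_3 = 2.122500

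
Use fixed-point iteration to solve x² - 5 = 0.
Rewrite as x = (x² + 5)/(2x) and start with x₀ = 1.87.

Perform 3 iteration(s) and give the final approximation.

Equation: x² - 5 = 0
Fixed-point form: x = (x² + 5)/(2x)
x₀ = 1.87

x_1 = g(1.870000) = 2.271898
x_2 = g(2.271898) = 2.236351
x_3 = g(2.236351) = 2.236068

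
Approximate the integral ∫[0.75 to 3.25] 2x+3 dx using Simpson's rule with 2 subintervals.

f(x) = 2x+3
a = 0.75, b = 3.25, n = 2
h = (b - a)/n = 1.250000

Simpson's rule: (h/3)[f(x₀) + 4f(x₁) + 2f(x₂) + ... + f(xₙ)]

x_0 = 0.7500, f(x_0) = 4.500000, coefficient = 1
x_1 = 2.0000, f(x_1) = 7.000000, coefficient = 4
x_2 = 3.2500, f(x_2) = 9.500000, coefficient = 1

I ≈ (1.250000/3) × 42.000000 = 17.500000
Exact value: 17.500000
Error: 0.000000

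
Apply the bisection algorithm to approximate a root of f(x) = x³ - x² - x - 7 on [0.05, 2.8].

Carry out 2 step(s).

f(x) = x³ - x² - x - 7
Initial interval: [0.05, 2.8]

Iteration 1:
  c_1 = (0.050000 + 2.800000)/2 = 1.425000
  f(c_1) = f(1.425000) = -7.561984
  f(a) × f(c) ≥ 0, new interval: [1.425000, 2.800000]
Iteration 2:
  c_2 = (1.425000 + 2.800000)/2 = 2.112500
  f(c_2) = f(2.112500) = -4.147795
  f(a) × f(c) ≥ 0, new interval: [2.112500, 2.800000]

After 2 iteration(s), the approximation is c_2 = 2.112500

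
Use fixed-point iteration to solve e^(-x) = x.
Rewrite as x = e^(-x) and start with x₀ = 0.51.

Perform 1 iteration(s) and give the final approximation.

Equation: e^(-x) = x
Fixed-point form: x = e^(-x)
x₀ = 0.51

x_1 = g(0.510000) = 0.600496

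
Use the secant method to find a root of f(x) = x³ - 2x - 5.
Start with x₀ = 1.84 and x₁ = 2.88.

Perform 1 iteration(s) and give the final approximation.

f(x) = x³ - 2x - 5
x₀ = 1.84, x₁ = 2.88

Secant formula: x_{n+1} = x_n - f(x_n)(x_n - x_{n-1})/(f(x_n) - f(x_{n-1}))

Iteration 1:
  f(1.840000) = -2.450496
  f(2.880000) = 13.127872
  x_2 = 2.880000 - 13.127872×(2.880000 - 1.840000)/(13.127872 - (-2.450496))
       = 2.003593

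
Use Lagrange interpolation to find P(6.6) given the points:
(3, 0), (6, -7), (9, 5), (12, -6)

Lagrange interpolation formula:
P(x) = Σ yᵢ × Lᵢ(x)
where Lᵢ(x) = Π_{j≠i} (x - xⱼ)/(xᵢ - xⱼ)

L_0(6.6) = (6.6 - 6)/(3 - 6) × (6.6 - 9)/(3 - 9) × (6.6 - 12)/(3 - 12) = -0.048000
L_1(6.6) = (6.6 - 3)/(6 - 3) × (6.6 - 9)/(6 - 9) × (6.6 - 12)/(6 - 12) = 0.864000
L_2(6.6) = (6.6 - 3)/(9 - 3) × (6.6 - 6)/(9 - 6) × (6.6 - 12)/(9 - 12) = 0.216000
L_3(6.6) = (6.6 - 3)/(12 - 3) × (6.6 - 6)/(12 - 6) × (6.6 - 9)/(12 - 9) = -0.032000

P(6.6) = 0×L_0(6.6) + (-7)×L_1(6.6) + 5×L_2(6.6) + (-6)×L_3(6.6)
P(6.6) = -4.776000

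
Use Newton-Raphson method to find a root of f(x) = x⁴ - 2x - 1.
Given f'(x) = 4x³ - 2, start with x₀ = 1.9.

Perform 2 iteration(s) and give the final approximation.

f(x) = x⁴ - 2x - 1
f'(x) = 4x³ - 2
x₀ = 1.9

Newton-Raphson formula: x_{n+1} = x_n - f(x_n)/f'(x_n)

Iteration 1:
  f(1.900000) = 8.232100
  f'(1.900000) = 25.436000
  x_1 = 1.900000 - 8.232100/25.436000 = 1.576360
Iteration 2:
  f(1.576360) = 2.022066
  f'(1.576360) = 13.668465
  x_2 = 1.576360 - 2.022066/13.668465 = 1.428424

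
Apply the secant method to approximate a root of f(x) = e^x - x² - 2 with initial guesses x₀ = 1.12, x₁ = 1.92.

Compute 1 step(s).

f(x) = e^x - x² - 2
x₀ = 1.12, x₁ = 1.92

Secant formula: x_{n+1} = x_n - f(x_n)(x_n - x_{n-1})/(f(x_n) - f(x_{n-1}))

Iteration 1:
  f(1.120000) = -0.189546
  f(1.920000) = 1.134558
  x_2 = 1.920000 - 1.134558×(1.920000 - 1.120000)/(1.134558 - (-0.189546))
       = 1.234520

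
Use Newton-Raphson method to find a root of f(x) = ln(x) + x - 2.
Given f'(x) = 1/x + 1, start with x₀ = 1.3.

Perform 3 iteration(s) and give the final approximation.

f(x) = ln(x) + x - 2
f'(x) = 1/x + 1
x₀ = 1.3

Newton-Raphson formula: x_{n+1} = x_n - f(x_n)/f'(x_n)

Iteration 1:
  f(1.300000) = -0.437636
  f'(1.300000) = 1.769231
  x_1 = 1.300000 - (-0.437636)/1.769231 = 1.547359
Iteration 2:
  f(1.547359) = -0.016091
  f'(1.547359) = 1.646262
  x_2 = 1.547359 - (-0.016091)/1.646262 = 1.557134
Iteration 3:
  f(1.557134) = -0.000020
  f'(1.557134) = 1.642206
  x_3 = 1.557134 - (-0.000020)/1.642206 = 1.557146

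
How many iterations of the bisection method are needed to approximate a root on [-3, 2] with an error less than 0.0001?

We need (b-a)/2^n ≤ 0.0001
(2 - (-3))/2^n ≤ 0.0001
5/2^n ≤ 0.0001
2^n ≥ 50000
n ≥ log₂(50000) = 15.61
n ≥ 16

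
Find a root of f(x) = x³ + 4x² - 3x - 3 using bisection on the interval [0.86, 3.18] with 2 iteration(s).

f(x) = x³ + 4x² - 3x - 3
Initial interval: [0.86, 3.18]

Iteration 1:
  c_1 = (0.860000 + 3.180000)/2 = 2.020000
  f(c_1) = f(2.020000) = 15.504008
  f(a) × f(c) < 0, new interval: [0.860000, 2.020000]
Iteration 2:
  c_2 = (0.860000 + 2.020000)/2 = 1.440000
  f(c_2) = f(1.440000) = 3.960384
  f(a) × f(c) < 0, new interval: [0.860000, 1.440000]

After 2 iteration(s), the approximation is c_2 = 1.440000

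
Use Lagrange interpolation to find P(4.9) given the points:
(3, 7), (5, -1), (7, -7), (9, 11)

Lagrange interpolation formula:
P(x) = Σ yᵢ × Lᵢ(x)
where Lᵢ(x) = Π_{j≠i} (x - xⱼ)/(xᵢ - xⱼ)

L_0(4.9) = (4.9 - 5)/(3 - 5) × (4.9 - 7)/(3 - 7) × (4.9 - 9)/(3 - 9) = 0.017937
L_1(4.9) = (4.9 - 3)/(5 - 3) × (4.9 - 7)/(5 - 7) × (4.9 - 9)/(5 - 9) = 1.022437
L_2(4.9) = (4.9 - 3)/(7 - 3) × (4.9 - 5)/(7 - 5) × (4.9 - 9)/(7 - 9) = -0.048687
L_3(4.9) = (4.9 - 3)/(9 - 3) × (4.9 - 5)/(9 - 5) × (4.9 - 7)/(9 - 7) = 0.008312

P(4.9) = 7×L_0(4.9) + (-1)×L_1(4.9) + (-7)×L_2(4.9) + 11×L_3(4.9)
P(4.9) = -0.464625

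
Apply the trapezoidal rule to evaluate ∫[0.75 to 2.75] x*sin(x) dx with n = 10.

f(x) = x*sin(x)
a = 0.75, b = 2.75, n = 10
h = (b - a)/n = 0.200000

Trapezoidal rule: (h/2)[f(x₀) + 2f(x₁) + 2f(x₂) + ... + f(xₙ)]

x_0 = 0.7500, f(x_0) = 0.511229, coefficient = 1
x_1 = 0.9500, f(x_1) = 0.772745, coefficient = 2
x_2 = 1.1500, f(x_2) = 1.049679, coefficient = 2
x_3 = 1.3500, f(x_3) = 1.317227, coefficient = 2
x_4 = 1.5500, f(x_4) = 1.549665, coefficient = 2
x_5 = 1.7500, f(x_5) = 1.721975, coefficient = 2
x_6 = 1.9500, f(x_6) = 1.811471, coefficient = 2
x_7 = 2.1500, f(x_7) = 1.799332, coefficient = 2
x_8 = 2.3500, f(x_8) = 1.671962, coefficient = 2
x_9 = 2.5500, f(x_9) = 1.422093, coefficient = 2
x_10 = 2.7500, f(x_10) = 1.049568, coefficient = 1

I ≈ (0.200000/2) × 27.793096 = 2.779310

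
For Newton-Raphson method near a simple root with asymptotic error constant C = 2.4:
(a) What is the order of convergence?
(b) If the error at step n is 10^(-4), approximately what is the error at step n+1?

(a) Newton-Raphson has quadratic (order 2) convergence near simple roots.
    This means |e_{n+1}| ≈ C|e_n|².

(b) With |e_n| = 10^(-4) and C = 2.4:
    |e_{n+1}| ≈ 2.4 × (10^(-4))² = 2.4 × 10^(-8)

(a) 2 (quadratic); (b) |e_{n+1}| ≈ 2.400e-08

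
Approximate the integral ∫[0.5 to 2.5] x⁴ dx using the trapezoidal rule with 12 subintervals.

f(x) = x⁴
a = 0.5, b = 2.5, n = 12
h = (b - a)/n = 0.166667

Trapezoidal rule: (h/2)[f(x₀) + 2f(x₁) + 2f(x₂) + ... + f(xₙ)]

x_0 = 0.5000, f(x_0) = 0.062500, coefficient = 1
x_1 = 0.6667, f(x_1) = 0.197531, coefficient = 2
x_2 = 0.8333, f(x_2) = 0.482253, coefficient = 2
x_3 = 1.0000, f(x_3) = 1.000000, coefficient = 2
x_4 = 1.1667, f(x_4) = 1.852623, coefficient = 2
x_5 = 1.3333, f(x_5) = 3.160494, coefficient = 2
x_6 = 1.5000, f(x_6) = 5.062500, coefficient = 2
x_7 = 1.6667, f(x_7) = 7.716049, coefficient = 2
x_8 = 1.8333, f(x_8) = 11.297068, coefficient = 2
x_9 = 2.0000, f(x_9) = 16.000000, coefficient = 2
x_10 = 2.1667, f(x_10) = 22.037809, coefficient = 2
x_11 = 2.3333, f(x_11) = 29.641975, coefficient = 2
x_12 = 2.5000, f(x_12) = 39.062500, coefficient = 1

I ≈ (0.166667/2) × 236.021605 = 19.668467
Exact value: 19.525000
Error: 0.143467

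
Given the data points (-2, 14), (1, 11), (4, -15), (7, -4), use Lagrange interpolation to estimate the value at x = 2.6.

Lagrange interpolation formula:
P(x) = Σ yᵢ × Lᵢ(x)
where Lᵢ(x) = Π_{j≠i} (x - xⱼ)/(xᵢ - xⱼ)

L_0(2.6) = (2.6 - 1)/(-2 - 1) × (2.6 - 4)/(-2 - 4) × (2.6 - 7)/(-2 - 7) = -0.060840
L_1(2.6) = (2.6 - (-2))/(1 - (-2)) × (2.6 - 4)/(1 - 4) × (2.6 - 7)/(1 - 7) = 0.524741
L_2(2.6) = (2.6 - (-2))/(4 - (-2)) × (2.6 - 1)/(4 - 1) × (2.6 - 7)/(4 - 7) = 0.599704
L_3(2.6) = (2.6 - (-2))/(7 - (-2)) × (2.6 - 1)/(7 - 1) × (2.6 - 4)/(7 - 4) = -0.063605

P(2.6) = 14×L_0(2.6) + 11×L_1(2.6) + (-15)×L_2(2.6) + (-4)×L_3(2.6)
P(2.6) = -3.820741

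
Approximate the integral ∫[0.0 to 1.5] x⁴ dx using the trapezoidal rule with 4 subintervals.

f(x) = x⁴
a = 0.0, b = 1.5, n = 4
h = (b - a)/n = 0.375000

Trapezoidal rule: (h/2)[f(x₀) + 2f(x₁) + 2f(x₂) + ... + f(xₙ)]

x_0 = 0.0000, f(x_0) = 0.000000, coefficient = 1
x_1 = 0.3750, f(x_1) = 0.019775, coefficient = 2
x_2 = 0.7500, f(x_2) = 0.316406, coefficient = 2
x_3 = 1.1250, f(x_3) = 1.601807, coefficient = 2
x_4 = 1.5000, f(x_4) = 5.062500, coefficient = 1

I ≈ (0.375000/2) × 8.938477 = 1.675964
Exact value: 1.518750
Error: 0.157214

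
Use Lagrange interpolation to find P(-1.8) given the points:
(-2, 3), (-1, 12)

Lagrange interpolation formula:
P(x) = Σ yᵢ × Lᵢ(x)
where Lᵢ(x) = Π_{j≠i} (x - xⱼ)/(xᵢ - xⱼ)

L_0(-1.8) = (-1.8 - (-1))/(-2 - (-1)) = 0.800000
L_1(-1.8) = (-1.8 - (-2))/(-1 - (-2)) = 0.200000

P(-1.8) = 3×L_0(-1.8) + 12×L_1(-1.8)
P(-1.8) = 4.800000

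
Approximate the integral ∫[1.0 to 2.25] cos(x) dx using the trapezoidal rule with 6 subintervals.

f(x) = cos(x)
a = 1.0, b = 2.25, n = 6
h = (b - a)/n = 0.208333

Trapezoidal rule: (h/2)[f(x₀) + 2f(x₁) + 2f(x₂) + ... + f(xₙ)]

x_0 = 1.0000, f(x_0) = 0.540302, coefficient = 1
x_1 = 1.2083, f(x_1) = 0.354578, coefficient = 2
x_2 = 1.4167, f(x_2) = 0.153520, coefficient = 2
x_3 = 1.6250, f(x_3) = -0.054177, coefficient = 2
x_4 = 1.8333, f(x_4) = -0.259531, coefficient = 2
x_5 = 2.0417, f(x_5) = -0.453662, coefficient = 2
x_6 = 2.2500, f(x_6) = -0.628174, coefficient = 1

I ≈ (0.208333/2) × -0.606416 = -0.063168
Exact value: -0.063398
Error: 0.000229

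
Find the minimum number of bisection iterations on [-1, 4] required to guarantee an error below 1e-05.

We need (b-a)/2^n ≤ 1e-05
(4 - (-1))/2^n ≤ 1e-05
5/2^n ≤ 1e-05
2^n ≥ 500000
n ≥ log₂(500000) = 18.93
n ≥ 19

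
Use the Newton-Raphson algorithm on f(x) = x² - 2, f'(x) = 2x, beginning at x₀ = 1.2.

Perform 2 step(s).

f(x) = x² - 2
f'(x) = 2x
x₀ = 1.2

Newton-Raphson formula: x_{n+1} = x_n - f(x_n)/f'(x_n)

Iteration 1:
  f(1.200000) = -0.560000
  f'(1.200000) = 2.400000
  x_1 = 1.200000 - (-0.560000)/2.400000 = 1.433333
Iteration 2:
  f(1.433333) = 0.054444
  f'(1.433333) = 2.866667
  x_2 = 1.433333 - 0.054444/2.866667 = 1.414341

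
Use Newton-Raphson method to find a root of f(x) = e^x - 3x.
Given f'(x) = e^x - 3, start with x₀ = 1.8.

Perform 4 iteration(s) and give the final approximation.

f(x) = e^x - 3x
f'(x) = e^x - 3
x₀ = 1.8

Newton-Raphson formula: x_{n+1} = x_n - f(x_n)/f'(x_n)

Iteration 1:
  f(1.800000) = 0.649647
  f'(1.800000) = 3.049647
  x_1 = 1.800000 - 0.649647/3.049647 = 1.586976
Iteration 2:
  f(1.586976) = 0.128015
  f'(1.586976) = 1.888943
  x_2 = 1.586976 - 0.128015/1.888943 = 1.519206
Iteration 3:
  f(1.519206) = 0.010978
  f'(1.519206) = 1.568595
  x_3 = 1.519206 - 0.010978/1.568595 = 1.512207
Iteration 4:
  f(1.512207) = 0.000112
  f'(1.512207) = 1.536733
  x_4 = 1.512207 - 0.000112/1.536733 = 1.512135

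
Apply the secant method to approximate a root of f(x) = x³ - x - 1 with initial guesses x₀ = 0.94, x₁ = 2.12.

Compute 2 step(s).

f(x) = x³ - x - 1
x₀ = 0.94, x₁ = 2.12

Secant formula: x_{n+1} = x_n - f(x_n)(x_n - x_{n-1})/(f(x_n) - f(x_{n-1}))

Iteration 1:
  f(0.940000) = -1.109416
  f(2.120000) = 6.408128
  x_2 = 2.120000 - 6.408128×(2.120000 - 0.940000)/(6.408128 - (-1.109416))
       = 1.114141
Iteration 2:
  f(2.120000) = 6.408128
  f(1.114141) = -0.731147
  x_3 = 1.114141 - (-0.731147)×(1.114141 - 2.120000)/(-0.731147 - 6.408128)
       = 1.217153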